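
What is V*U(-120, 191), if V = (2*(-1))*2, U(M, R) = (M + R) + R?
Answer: -1048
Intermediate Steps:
U(M, R) = M + 2*R
V = -4 (V = -2*2 = -4)
V*U(-120, 191) = -4*(-120 + 2*191) = -4*(-120 + 382) = -4*262 = -1048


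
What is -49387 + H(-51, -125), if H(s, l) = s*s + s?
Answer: -46837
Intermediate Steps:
H(s, l) = s + s**2 (H(s, l) = s**2 + s = s + s**2)
-49387 + H(-51, -125) = -49387 - 51*(1 - 51) = -49387 - 51*(-50) = -49387 + 2550 = -46837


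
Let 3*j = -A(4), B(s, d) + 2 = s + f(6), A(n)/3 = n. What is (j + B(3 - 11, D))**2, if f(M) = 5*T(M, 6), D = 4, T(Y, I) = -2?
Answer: 576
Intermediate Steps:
A(n) = 3*n
f(M) = -10 (f(M) = 5*(-2) = -10)
B(s, d) = -12 + s (B(s, d) = -2 + (s - 10) = -2 + (-10 + s) = -12 + s)
j = -4 (j = (-3*4)/3 = (-1*12)/3 = (1/3)*(-12) = -4)
(j + B(3 - 11, D))**2 = (-4 + (-12 + (3 - 11)))**2 = (-4 + (-12 - 8))**2 = (-4 - 20)**2 = (-24)**2 = 576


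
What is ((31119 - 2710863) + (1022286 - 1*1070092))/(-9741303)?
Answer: 2727550/9741303 ≈ 0.28000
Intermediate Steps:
((31119 - 2710863) + (1022286 - 1*1070092))/(-9741303) = (-2679744 + (1022286 - 1070092))*(-1/9741303) = (-2679744 - 47806)*(-1/9741303) = -2727550*(-1/9741303) = 2727550/9741303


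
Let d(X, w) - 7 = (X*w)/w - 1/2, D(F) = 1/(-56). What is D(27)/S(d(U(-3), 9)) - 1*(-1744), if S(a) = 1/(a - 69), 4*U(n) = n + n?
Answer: 12216/7 ≈ 1745.1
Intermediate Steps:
U(n) = n/2 (U(n) = (n + n)/4 = (2*n)/4 = n/2)
D(F) = -1/56
d(X, w) = 13/2 + X (d(X, w) = 7 + ((X*w)/w - 1/2) = 7 + (X - 1*½) = 7 + (X - ½) = 7 + (-½ + X) = 13/2 + X)
S(a) = 1/(-69 + a)
D(27)/S(d(U(-3), 9)) - 1*(-1744) = -(-125/112 - 3/112) - 1*(-1744) = -1/(56*(1/(-69 + (13/2 - 3/2)))) + 1744 = -1/(56*(1/(-69 + 5))) + 1744 = -1/(56*(1/(-64))) + 1744 = -1/(56*(-1/64)) + 1744 = -1/56*(-64) + 1744 = 8/7 + 1744 = 12216/7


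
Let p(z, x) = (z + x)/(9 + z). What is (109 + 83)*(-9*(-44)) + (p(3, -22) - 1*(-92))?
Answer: 913469/12 ≈ 76122.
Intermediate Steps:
p(z, x) = (x + z)/(9 + z)
(109 + 83)*(-9*(-44)) + (p(3, -22) - 1*(-92)) = (109 + 83)*(-9*(-44)) + ((-22 + 3)/(9 + 3) - 1*(-92)) = 192*396 + (-19/12 + 92) = 76032 + ((1/12)*(-19) + 92) = 76032 + (-19/12 + 92) = 76032 + 1085/12 = 913469/12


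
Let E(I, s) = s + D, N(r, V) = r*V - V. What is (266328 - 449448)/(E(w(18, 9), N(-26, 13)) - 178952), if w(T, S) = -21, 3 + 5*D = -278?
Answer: 76300/74733 ≈ 1.0210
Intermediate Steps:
D = -281/5 (D = -⅗ + (⅕)*(-278) = -⅗ - 278/5 = -281/5 ≈ -56.200)
N(r, V) = -V + V*r (N(r, V) = V*r - V = -V + V*r)
E(I, s) = -281/5 + s (E(I, s) = s - 281/5 = -281/5 + s)
(266328 - 449448)/(E(w(18, 9), N(-26, 13)) - 178952) = (266328 - 449448)/((-281/5 + 13*(-1 - 26)) - 178952) = -183120/((-281/5 + 13*(-27)) - 178952) = -183120/((-281/5 - 351) - 178952) = -183120/(-2036/5 - 178952) = -183120/(-896796/5) = -183120*(-5/896796) = 76300/74733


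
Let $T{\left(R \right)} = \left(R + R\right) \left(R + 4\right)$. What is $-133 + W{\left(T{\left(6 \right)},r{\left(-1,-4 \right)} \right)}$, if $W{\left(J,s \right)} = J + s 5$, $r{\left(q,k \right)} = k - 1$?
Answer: $-38$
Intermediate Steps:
$r{\left(q,k \right)} = -1 + k$
$T{\left(R \right)} = 2 R \left(4 + R\right)$
$W{\left(J,s \right)} = J + 5 s$
$-133 + W{\left(T{\left(6 \right)},r{\left(-1,-4 \right)} \right)} = -133 + \left(2 \cdot 6 \left(4 + 6\right) + 5 \left(-1 - 4\right)\right) = -133 + \left(2 \cdot 6 \cdot 10 + 5 \left(-5\right)\right) = -133 + \left(120 - 25\right) = -133 + 95 = -38$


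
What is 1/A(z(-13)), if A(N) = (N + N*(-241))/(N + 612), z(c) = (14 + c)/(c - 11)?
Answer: 14687/240 ≈ 61.196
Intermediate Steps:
z(c) = (14 + c)/(-11 + c)
A(N) = -240*N/(612 + N) (A(N) = (N - 241*N)/(612 + N) = (-240*N)/(612 + N) = -240*N/(612 + N))
1/A(z(-13)) = 1/(-240*(14 - 13)/(-11 - 13)/(612 + (14 - 13)/(-11 - 13))) = 1/(-240*1/(-24)/(612 + 1/(-24))) = 1/(-240*(-1/24*1)/(612 - 1/24*1)) = 1/(-240*(-1/24)/(612 - 1/24)) = 1/(-240*(-1/24)/14687/24) = 1/(-240*(-1/24)*24/14687) = 1/(240/14687) = 14687/240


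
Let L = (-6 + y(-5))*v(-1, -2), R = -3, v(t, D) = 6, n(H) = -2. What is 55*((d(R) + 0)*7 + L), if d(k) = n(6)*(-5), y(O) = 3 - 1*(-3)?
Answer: 3850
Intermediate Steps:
y(O) = 6 (y(O) = 3 + 3 = 6)
d(k) = 10 (d(k) = -2*(-5) = 10)
L = 0 (L = (-6 + 6)*6 = 0*6 = 0)
55*((d(R) + 0)*7 + L) = 55*((10 + 0)*7 + 0) = 55*(10*7 + 0) = 55*(70 + 0) = 55*70 = 3850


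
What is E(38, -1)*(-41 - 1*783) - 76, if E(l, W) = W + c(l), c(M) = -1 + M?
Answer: -29740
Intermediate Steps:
E(l, W) = -1 + W + l (E(l, W) = W + (-1 + l) = -1 + W + l)
E(38, -1)*(-41 - 1*783) - 76 = (-1 - 1 + 38)*(-41 - 1*783) - 76 = 36*(-41 - 783) - 76 = 36*(-824) - 76 = -29664 - 76 = -29740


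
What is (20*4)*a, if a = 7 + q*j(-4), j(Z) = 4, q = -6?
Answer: -1360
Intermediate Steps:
a = -17 (a = 7 - 6*4 = 7 - 24 = -17)
(20*4)*a = (20*4)*(-17) = 80*(-17) = -1360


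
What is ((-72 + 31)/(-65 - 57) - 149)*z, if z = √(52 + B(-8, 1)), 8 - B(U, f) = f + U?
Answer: -18137*√67/122 ≈ -1216.9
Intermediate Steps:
B(U, f) = 8 - U - f (B(U, f) = 8 - (f + U) = 8 - (U + f) = 8 + (-U - f) = 8 - U - f)
z = √67 (z = √(52 + (8 - 1*(-8) - 1*1)) = √(52 + (8 + 8 - 1)) = √(52 + 15) = √67 ≈ 8.1853)
((-72 + 31)/(-65 - 57) - 149)*z = ((-72 + 31)/(-65 - 57) - 149)*√67 = (-41/(-122) - 149)*√67 = (-41*(-1/122) - 149)*√67 = (41/122 - 149)*√67 = -18137*√67/122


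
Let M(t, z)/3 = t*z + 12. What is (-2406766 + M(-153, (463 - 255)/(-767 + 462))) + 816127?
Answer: -485038443/305 ≈ -1.5903e+6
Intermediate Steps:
M(t, z) = 36 + 3*t*z (M(t, z) = 3*(t*z + 12) = 3*(12 + t*z) = 36 + 3*t*z)
(-2406766 + M(-153, (463 - 255)/(-767 + 462))) + 816127 = (-2406766 + (36 + 3*(-153)*((463 - 255)/(-767 + 462)))) + 816127 = (-2406766 + (36 + 3*(-153)*(208/(-305)))) + 816127 = (-2406766 + (36 + 3*(-153)*(208*(-1/305)))) + 816127 = (-2406766 + (36 + 3*(-153)*(-208/305))) + 816127 = (-2406766 + (36 + 95472/305)) + 816127 = (-2406766 + 106452/305) + 816127 = -733957178/305 + 816127 = -485038443/305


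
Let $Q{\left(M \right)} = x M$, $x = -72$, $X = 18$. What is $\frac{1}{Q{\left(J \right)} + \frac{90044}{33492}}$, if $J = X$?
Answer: $- \frac{8373}{10828897} \approx -0.00077321$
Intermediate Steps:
$J = 18$
$Q{\left(M \right)} = - 72 M$
$\frac{1}{Q{\left(J \right)} + \frac{90044}{33492}} = \frac{1}{\left(-72\right) 18 + \frac{90044}{33492}} = \frac{1}{-1296 + 90044 \cdot \frac{1}{33492}} = \frac{1}{-1296 + \frac{22511}{8373}} = \frac{1}{- \frac{10828897}{8373}} = - \frac{8373}{10828897}$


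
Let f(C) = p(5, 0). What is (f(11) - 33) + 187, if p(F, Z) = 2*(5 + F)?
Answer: 174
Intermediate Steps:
p(F, Z) = 10 + 2*F
f(C) = 20 (f(C) = 10 + 2*5 = 10 + 10 = 20)
(f(11) - 33) + 187 = (20 - 33) + 187 = -13 + 187 = 174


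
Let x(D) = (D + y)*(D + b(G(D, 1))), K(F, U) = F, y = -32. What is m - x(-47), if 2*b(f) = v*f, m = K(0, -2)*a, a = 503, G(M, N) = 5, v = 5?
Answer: -5451/2 ≈ -2725.5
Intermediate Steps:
m = 0 (m = 0*503 = 0)
b(f) = 5*f/2 (b(f) = (5*f)/2 = 5*f/2)
x(D) = (-32 + D)*(25/2 + D) (x(D) = (D - 32)*(D + (5/2)*5) = (-32 + D)*(D + 25/2) = (-32 + D)*(25/2 + D))
m - x(-47) = 0 - (-400 + (-47)**2 - 39/2*(-47)) = 0 - (-400 + 2209 + 1833/2) = 0 - 1*5451/2 = 0 - 5451/2 = -5451/2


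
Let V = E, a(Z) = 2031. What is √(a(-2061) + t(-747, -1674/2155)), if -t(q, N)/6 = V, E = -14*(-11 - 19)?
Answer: I*√489 ≈ 22.113*I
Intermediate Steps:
E = 420 (E = -14*(-30) = 420)
V = 420
t(q, N) = -2520 (t(q, N) = -6*420 = -2520)
√(a(-2061) + t(-747, -1674/2155)) = √(2031 - 2520) = √(-489) = I*√489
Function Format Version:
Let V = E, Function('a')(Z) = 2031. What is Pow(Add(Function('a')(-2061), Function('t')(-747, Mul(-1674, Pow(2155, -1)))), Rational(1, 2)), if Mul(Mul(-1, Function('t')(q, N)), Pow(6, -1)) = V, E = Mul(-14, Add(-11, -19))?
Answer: Mul(I, Pow(489, Rational(1, 2))) ≈ Mul(22.113, I)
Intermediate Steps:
E = 420 (E = Mul(-14, -30) = 420)
V = 420
Function('t')(q, N) = -2520 (Function('t')(q, N) = Mul(-6, 420) = -2520)
Pow(Add(Function('a')(-2061), Function('t')(-747, Mul(-1674, Pow(2155, -1)))), Rational(1, 2)) = Pow(Add(2031, -2520), Rational(1, 2)) = Pow(-489, Rational(1, 2)) = Mul(I, Pow(489, Rational(1, 2)))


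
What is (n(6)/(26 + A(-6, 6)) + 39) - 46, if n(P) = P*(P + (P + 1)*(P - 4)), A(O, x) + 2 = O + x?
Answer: -2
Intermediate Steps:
A(O, x) = -2 + O + x (A(O, x) = -2 + (O + x) = -2 + O + x)
n(P) = P*(P + (1 + P)*(-4 + P))
(n(6)/(26 + A(-6, 6)) + 39) - 46 = ((6*(-4 + 6² - 2*6))/(26 + (-2 - 6 + 6)) + 39) - 46 = ((6*(-4 + 36 - 12))/(26 - 2) + 39) - 46 = ((6*20)/24 + 39) - 46 = (120*(1/24) + 39) - 46 = (5 + 39) - 46 = 44 - 46 = -2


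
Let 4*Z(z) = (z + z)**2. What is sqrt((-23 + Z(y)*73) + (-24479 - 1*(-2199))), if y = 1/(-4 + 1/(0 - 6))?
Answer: I*sqrt(13936747)/25 ≈ 149.33*I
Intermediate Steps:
y = -6/25 (y = 1/(-4 + 1/(-6)) = 1/(-4 - 1/6) = 1/(-25/6) = -6/25 ≈ -0.24000)
Z(z) = z**2 (Z(z) = (z + z)**2/4 = (2*z)**2/4 = (4*z**2)/4 = z**2)
sqrt((-23 + Z(y)*73) + (-24479 - 1*(-2199))) = sqrt((-23 + (-6/25)**2*73) + (-24479 - 1*(-2199))) = sqrt((-23 + (36/625)*73) + (-24479 + 2199)) = sqrt((-23 + 2628/625) - 22280) = sqrt(-11747/625 - 22280) = sqrt(-13936747/625) = I*sqrt(13936747)/25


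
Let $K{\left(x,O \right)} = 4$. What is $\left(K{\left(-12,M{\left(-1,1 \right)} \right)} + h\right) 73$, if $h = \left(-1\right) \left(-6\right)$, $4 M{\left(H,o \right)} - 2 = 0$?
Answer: $730$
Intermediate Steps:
$M{\left(H,o \right)} = \frac{1}{2}$ ($M{\left(H,o \right)} = \frac{1}{2} + \frac{1}{4} \cdot 0 = \frac{1}{2} + 0 = \frac{1}{2}$)
$h = 6$
$\left(K{\left(-12,M{\left(-1,1 \right)} \right)} + h\right) 73 = \left(4 + 6\right) 73 = 10 \cdot 73 = 730$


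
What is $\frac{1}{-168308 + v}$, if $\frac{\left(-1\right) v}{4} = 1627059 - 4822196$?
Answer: $\frac{1}{12612240} \approx 7.9288 \cdot 10^{-8}$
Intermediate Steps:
$v = 12780548$ ($v = - 4 \left(1627059 - 4822196\right) = \left(-4\right) \left(-3195137\right) = 12780548$)
$\frac{1}{-168308 + v} = \frac{1}{-168308 + 12780548} = \frac{1}{12612240}$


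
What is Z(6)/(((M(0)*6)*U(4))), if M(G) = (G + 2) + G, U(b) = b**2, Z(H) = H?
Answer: 1/32 ≈ 0.031250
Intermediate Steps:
M(G) = 2 + 2*G (M(G) = (2 + G) + G = 2 + 2*G)
Z(6)/(((M(0)*6)*U(4))) = 6/((((2 + 2*0)*6)*4**2)) = 6/((((2 + 0)*6)*16)) = 6/(((2*6)*16)) = 6/((12*16)) = 6/192 = 6*(1/192) = 1/32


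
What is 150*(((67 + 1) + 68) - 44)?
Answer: 13800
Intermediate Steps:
150*(((67 + 1) + 68) - 44) = 150*((68 + 68) - 44) = 150*(136 - 44) = 150*92 = 13800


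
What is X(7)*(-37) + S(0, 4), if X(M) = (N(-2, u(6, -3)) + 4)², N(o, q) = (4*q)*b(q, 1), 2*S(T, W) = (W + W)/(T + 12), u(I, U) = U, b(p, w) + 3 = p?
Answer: -641135/3 ≈ -2.1371e+5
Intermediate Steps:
b(p, w) = -3 + p
S(T, W) = W/(12 + T) (S(T, W) = ((W + W)/(T + 12))/2 = ((2*W)/(12 + T))/2 = (2*W/(12 + T))/2 = W/(12 + T))
N(o, q) = 4*q*(-3 + q) (N(o, q) = (4*q)*(-3 + q) = 4*q*(-3 + q))
X(M) = 5776 (X(M) = (4*(-3)*(-3 - 3) + 4)² = (4*(-3)*(-6) + 4)² = (72 + 4)² = 76² = 5776)
X(7)*(-37) + S(0, 4) = 5776*(-37) + 4/(12 + 0) = -213712 + 4/12 = -213712 + 4*(1/12) = -213712 + ⅓ = -641135/3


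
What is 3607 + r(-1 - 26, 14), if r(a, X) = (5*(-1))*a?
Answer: 3742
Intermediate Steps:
r(a, X) = -5*a
3607 + r(-1 - 26, 14) = 3607 - 5*(-1 - 26) = 3607 - 5*(-27) = 3607 + 135 = 3742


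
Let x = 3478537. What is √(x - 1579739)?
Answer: √1898798 ≈ 1378.0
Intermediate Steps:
√(x - 1579739) = √(3478537 - 1579739) = √1898798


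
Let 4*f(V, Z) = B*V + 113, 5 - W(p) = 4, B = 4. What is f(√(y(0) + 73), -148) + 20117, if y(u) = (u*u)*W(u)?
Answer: 80581/4 + √73 ≈ 20154.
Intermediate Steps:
W(p) = 1 (W(p) = 5 - 1*4 = 5 - 4 = 1)
y(u) = u² (y(u) = (u*u)*1 = u²*1 = u²)
f(V, Z) = 113/4 + V (f(V, Z) = (4*V + 113)/4 = (113 + 4*V)/4 = 113/4 + V)
f(√(y(0) + 73), -148) + 20117 = (113/4 + √(0² + 73)) + 20117 = (113/4 + √(0 + 73)) + 20117 = (113/4 + √73) + 20117 = 80581/4 + √73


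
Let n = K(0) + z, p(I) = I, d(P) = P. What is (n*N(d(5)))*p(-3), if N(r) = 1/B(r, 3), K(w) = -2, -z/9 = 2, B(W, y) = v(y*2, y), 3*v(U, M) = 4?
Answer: 45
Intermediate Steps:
v(U, M) = 4/3 (v(U, M) = (⅓)*4 = 4/3)
B(W, y) = 4/3
z = -18 (z = -9*2 = -18)
n = -20 (n = -2 - 18 = -20)
N(r) = ¾ (N(r) = 1/(4/3) = ¾)
(n*N(d(5)))*p(-3) = -20*¾*(-3) = -15*(-3) = 45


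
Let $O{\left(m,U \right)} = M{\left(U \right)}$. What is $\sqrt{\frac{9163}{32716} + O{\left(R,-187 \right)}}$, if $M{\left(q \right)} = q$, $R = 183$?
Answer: $\frac{i \sqrt{49963294491}}{16358} \approx 13.665 i$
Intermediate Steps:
$O{\left(m,U \right)} = U$
$\sqrt{\frac{9163}{32716} + O{\left(R,-187 \right)}} = \sqrt{\frac{9163}{32716} - 187} = \sqrt{- \frac{6108729}{32716}} = \frac{i \sqrt{49963294491}}{16358}$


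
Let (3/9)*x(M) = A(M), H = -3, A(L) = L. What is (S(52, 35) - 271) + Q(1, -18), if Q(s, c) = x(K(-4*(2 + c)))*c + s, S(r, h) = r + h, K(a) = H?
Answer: -21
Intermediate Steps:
K(a) = -3
x(M) = 3*M
S(r, h) = h + r
Q(s, c) = s - 9*c (Q(s, c) = (3*(-3))*c + s = -9*c + s = s - 9*c)
(S(52, 35) - 271) + Q(1, -18) = ((35 + 52) - 271) + (1 - 9*(-18)) = (87 - 271) + (1 + 162) = -184 + 163 = -21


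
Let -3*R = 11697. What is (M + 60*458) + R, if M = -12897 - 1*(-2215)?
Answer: 12899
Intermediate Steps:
R = -3899 (R = -⅓*11697 = -3899)
M = -10682 (M = -12897 + 2215 = -10682)
(M + 60*458) + R = (-10682 + 60*458) - 3899 = (-10682 + 27480) - 3899 = 16798 - 3899 = 12899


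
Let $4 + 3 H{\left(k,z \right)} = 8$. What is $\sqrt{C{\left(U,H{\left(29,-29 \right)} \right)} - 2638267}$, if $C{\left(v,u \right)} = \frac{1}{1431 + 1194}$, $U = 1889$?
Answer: $\frac{i \sqrt{727172341770}}{525} \approx 1624.3 i$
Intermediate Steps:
$H{\left(k,z \right)} = \frac{4}{3}$ ($H{\left(k,z \right)} = - \frac{4}{3} + \frac{1}{3} \cdot 8 = - \frac{4}{3} + \frac{8}{3} = \frac{4}{3}$)
$C{\left(v,u \right)} = \frac{1}{2625}$
$\sqrt{C{\left(U,H{\left(29,-29 \right)} \right)} - 2638267} = \sqrt{\frac{1}{2625} - 2638267} = \sqrt{- \frac{6925450874}{2625}} = \frac{i \sqrt{727172341770}}{525}$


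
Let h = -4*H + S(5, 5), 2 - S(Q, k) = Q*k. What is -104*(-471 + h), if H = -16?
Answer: 44720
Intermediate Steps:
S(Q, k) = 2 - Q*k
h = 41 (h = -4*(-16) + (2 - 1*5*5) = 64 + (2 - 25) = 64 - 23 = 41)
-104*(-471 + h) = -104*(-471 + 41) = -104*(-430) = 44720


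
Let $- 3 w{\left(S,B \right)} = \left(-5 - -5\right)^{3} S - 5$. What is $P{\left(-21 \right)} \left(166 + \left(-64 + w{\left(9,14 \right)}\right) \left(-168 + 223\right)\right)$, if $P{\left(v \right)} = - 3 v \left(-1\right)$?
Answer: $205527$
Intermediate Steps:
$P{\left(v \right)} = 3 v$
$w{\left(S,B \right)} = \frac{5}{3}$ ($w{\left(S,B \right)} = - \frac{\left(-5 - -5\right)^{3} S - 5}{3} = - \frac{\left(-5 + 5\right)^{3} S - 5}{3} = - \frac{0^{3} S - 5}{3} = - \frac{0 S - 5}{3} = - \frac{0 - 5}{3} = \left(- \frac{1}{3}\right) \left(-5\right) = \frac{5}{3}$)
$P{\left(-21 \right)} \left(166 + \left(-64 + w{\left(9,14 \right)}\right) \left(-168 + 223\right)\right) = 3 \left(-21\right) \left(166 + \left(-64 + \frac{5}{3}\right) \left(-168 + 223\right)\right) = - 63 \left(166 - \frac{10285}{3}\right) = \left(-63\right) \left(- \frac{9787}{3}\right) = 205527$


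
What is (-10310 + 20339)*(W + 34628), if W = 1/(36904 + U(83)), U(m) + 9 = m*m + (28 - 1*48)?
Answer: 5066182087999/14588 ≈ 3.4728e+8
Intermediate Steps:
U(m) = -29 + m² (U(m) = -9 + (m*m + (28 - 1*48)) = -9 + (m² + (28 - 48)) = -9 + (m² - 20) = -9 + (-20 + m²) = -29 + m²)
W = 1/43764 (W = 1/(36904 + (-29 + 83²)) = 1/(36904 + (-29 + 6889)) = 1/(36904 + 6860) = 1/43764 ≈ 2.2850e-5)
(-10310 + 20339)*(W + 34628) = (-10310 + 20339)*(1/43764 + 34628) = 10029*(1515459793/43764) = 5066182087999/14588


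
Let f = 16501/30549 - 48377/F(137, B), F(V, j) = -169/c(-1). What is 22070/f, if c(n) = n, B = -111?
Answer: -56971288335/737540152 ≈ -77.245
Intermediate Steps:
F(V, j) = 169 (F(V, j) = -169/(-1) = -169*(-1) = 169)
f = -1475080304/5162781 (f = 16501/30549 - 48377/169 = -1475080304/5162781 ≈ -285.71)
22070/f = 22070/(-1475080304/5162781) = 22070*(-5162781/1475080304) = -56971288335/737540152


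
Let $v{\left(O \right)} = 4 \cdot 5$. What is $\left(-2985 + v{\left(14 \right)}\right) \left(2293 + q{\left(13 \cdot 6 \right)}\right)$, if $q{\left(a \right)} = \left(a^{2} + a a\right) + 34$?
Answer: $-42977675$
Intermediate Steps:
$q{\left(a \right)} = 34 + 2 a^{2}$ ($q{\left(a \right)} = \left(a^{2} + a^{2}\right) + 34 = 2 a^{2} + 34 = 34 + 2 a^{2}$)
$v{\left(O \right)} = 20$
$\left(-2985 + v{\left(14 \right)}\right) \left(2293 + q{\left(13 \cdot 6 \right)}\right) = \left(-2985 + 20\right) \left(2293 + \left(34 + 2 \left(13 \cdot 6\right)^{2}\right)\right) = - 2965 \left(2293 + \left(34 + 2 \cdot 78^{2}\right)\right) = - 2965 \left(2293 + \left(34 + 2 \cdot 6084\right)\right) = - 2965 \left(2293 + \left(34 + 12168\right)\right) = - 2965 \left(2293 + 12202\right) = \left(-2965\right) 14495 = -42977675$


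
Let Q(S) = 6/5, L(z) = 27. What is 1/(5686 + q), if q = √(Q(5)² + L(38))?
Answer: 142150/808264189 - 15*√79/808264189 ≈ 0.00017571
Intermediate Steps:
Q(S) = 6/5 (Q(S) = 6*(⅕) = 6/5)
q = 3*√79/5 (q = √((6/5)² + 27) = √(36/25 + 27) = √(711/25) = 3*√79/5 ≈ 5.3329)
1/(5686 + q) = 1/(5686 + 3*√79/5)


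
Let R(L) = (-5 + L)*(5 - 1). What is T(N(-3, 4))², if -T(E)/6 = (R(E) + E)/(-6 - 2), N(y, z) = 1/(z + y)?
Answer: 2025/16 ≈ 126.56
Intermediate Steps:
R(L) = -20 + 4*L (R(L) = (-5 + L)*4 = -20 + 4*L)
N(y, z) = 1/(y + z)
T(E) = -15 + 15*E/4 (T(E) = -6*((-20 + 4*E) + E)/(-6 - 2) = -6*(-20 + 5*E)/(-8) = -6*(-20 + 5*E)*(-1)/8 = -6*(5/2 - 5*E/8) = -15 + 15*E/4)
T(N(-3, 4))² = (-15 + 15/(4*(-3 + 4)))² = (-15 + (15/4)/1)² = (-15 + (15/4)*1)² = (-15 + 15/4)² = (-45/4)² = 2025/16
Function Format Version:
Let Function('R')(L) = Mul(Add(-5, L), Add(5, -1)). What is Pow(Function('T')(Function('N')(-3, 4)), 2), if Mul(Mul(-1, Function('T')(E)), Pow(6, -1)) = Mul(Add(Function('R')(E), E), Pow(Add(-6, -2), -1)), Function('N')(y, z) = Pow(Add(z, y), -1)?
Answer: Rational(2025, 16) ≈ 126.56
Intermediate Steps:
Function('R')(L) = Add(-20, Mul(4, L)) (Function('R')(L) = Mul(Add(-5, L), 4) = Add(-20, Mul(4, L)))
Function('N')(y, z) = Pow(Add(y, z), -1)
Function('T')(E) = Add(-15, Mul(Rational(15, 4), E)) (Function('T')(E) = Mul(-6, Mul(Add(Add(-20, Mul(4, E)), E), Pow(Add(-6, -2), -1))) = Mul(-6, Mul(Add(-20, Mul(5, E)), Pow(-8, -1))) = Mul(-6, Mul(Add(-20, Mul(5, E)), Rational(-1, 8))) = Mul(-6, Add(Rational(5, 2), Mul(Rational(-5, 8), E))) = Add(-15, Mul(Rational(15, 4), E)))
Pow(Function('T')(Function('N')(-3, 4)), 2) = Pow(Add(-15, Mul(Rational(15, 4), Pow(Add(-3, 4), -1))), 2) = Pow(Add(-15, Mul(Rational(15, 4), Pow(1, -1))), 2) = Pow(Add(-15, Mul(Rational(15, 4), 1)), 2) = Pow(Add(-15, Rational(15, 4)), 2) = Pow(Rational(-45, 4), 2) = Rational(2025, 16)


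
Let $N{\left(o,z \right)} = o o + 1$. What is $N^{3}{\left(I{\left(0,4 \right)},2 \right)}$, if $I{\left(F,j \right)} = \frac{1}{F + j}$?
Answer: $\frac{4913}{4096} \approx 1.1995$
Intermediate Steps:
$N{\left(o,z \right)} = 1 + o^{2}$ ($N{\left(o,z \right)} = o^{2} + 1 = 1 + o^{2}$)
$N^{3}{\left(I{\left(0,4 \right)},2 \right)} = \left(1 + \left(\frac{1}{0 + 4}\right)^{2}\right)^{3} = \left(1 + \left(\frac{1}{4}\right)^{2}\right)^{3} = \left(1 + \frac{1}{16}\right)^{3} = \left(\frac{17}{16}\right)^{3} = \frac{4913}{4096}$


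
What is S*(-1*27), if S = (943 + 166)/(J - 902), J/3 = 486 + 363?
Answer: -29943/1645 ≈ -18.202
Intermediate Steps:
J = 2547 (J = 3*(486 + 363) = 3*849 = 2547)
S = 1109/1645 (S = (943 + 166)/(2547 - 902) = 1109/1645 ≈ 0.67416)
S*(-1*27) = 1109*(-1*27)/1645 = (1109/1645)*(-27) = -29943/1645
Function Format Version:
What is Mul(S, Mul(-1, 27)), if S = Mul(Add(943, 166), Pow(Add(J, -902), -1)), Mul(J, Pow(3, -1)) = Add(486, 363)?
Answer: Rational(-29943, 1645) ≈ -18.202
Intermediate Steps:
J = 2547 (J = Mul(3, Add(486, 363)) = Mul(3, 849) = 2547)
S = Rational(1109, 1645) (S = Mul(Add(943, 166), Pow(Add(2547, -902), -1)) = Mul(1109, Pow(1645, -1)) = Mul(1109, Rational(1, 1645)) = Rational(1109, 1645) ≈ 0.67416)
Mul(S, Mul(-1, 27)) = Mul(Rational(1109, 1645), Mul(-1, 27)) = Mul(Rational(1109, 1645), -27) = Rational(-29943, 1645)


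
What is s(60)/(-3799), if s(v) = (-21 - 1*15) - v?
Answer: 96/3799 ≈ 0.025270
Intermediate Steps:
s(v) = -36 - v (s(v) = (-21 - 15) - v = -36 - v)
s(60)/(-3799) = (-36 - 1*60)/(-3799) = (-36 - 60)*(-1/3799) = -96*(-1/3799) = 96/3799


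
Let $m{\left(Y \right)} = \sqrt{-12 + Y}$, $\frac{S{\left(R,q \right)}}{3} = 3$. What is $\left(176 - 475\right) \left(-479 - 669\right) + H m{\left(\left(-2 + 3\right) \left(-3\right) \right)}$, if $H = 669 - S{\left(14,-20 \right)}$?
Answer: $343252 + 660 i \sqrt{15} \approx 3.4325 \cdot 10^{5} + 2556.2 i$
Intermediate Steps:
$S{\left(R,q \right)} = 9$ ($S{\left(R,q \right)} = 3 \cdot 3 = 9$)
$H = 660$ ($H = 669 - 9 = 660$)
$\left(176 - 475\right) \left(-479 - 669\right) + H m{\left(\left(-2 + 3\right) \left(-3\right) \right)} = \left(176 - 475\right) \left(-479 - 669\right) + 660 \sqrt{-12 + \left(-2 + 3\right) \left(-3\right)} = \left(-299\right) \left(-1148\right) + 660 \sqrt{-12 + 1 \left(-3\right)} = 343252 + 660 \sqrt{-12 - 3} = 343252 + 660 \sqrt{-15} = 343252 + 660 i \sqrt{15}$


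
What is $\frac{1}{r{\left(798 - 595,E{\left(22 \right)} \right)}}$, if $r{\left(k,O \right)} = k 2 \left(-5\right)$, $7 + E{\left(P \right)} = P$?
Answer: $- \frac{1}{2030} \approx -0.00049261$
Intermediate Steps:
$E{\left(P \right)} = -7 + P$
$r{\left(k,O \right)} = - 10 k$ ($r{\left(k,O \right)} = 2 k \left(-5\right) = - 10 k$)
$\frac{1}{r{\left(798 - 595,E{\left(22 \right)} \right)}} = \frac{1}{\left(-10\right) \left(798 - 595\right)} = \frac{1}{\left(-10\right) 203} = \frac{1}{-2030} = - \frac{1}{2030}$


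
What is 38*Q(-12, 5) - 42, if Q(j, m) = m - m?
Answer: -42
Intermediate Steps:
Q(j, m) = 0
38*Q(-12, 5) - 42 = 38*0 - 42 = 0 - 42 = -42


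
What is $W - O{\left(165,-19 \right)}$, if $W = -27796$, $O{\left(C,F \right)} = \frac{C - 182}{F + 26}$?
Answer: $- \frac{194555}{7} \approx -27794.0$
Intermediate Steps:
$O{\left(C,F \right)} = \frac{-182 + C}{26 + F}$
$W - O{\left(165,-19 \right)} = -27796 - \frac{-182 + 165}{26 - 19} = -27796 - \frac{1}{7} \left(-17\right) = -27796 - - \frac{17}{7} = -27796 + \frac{17}{7} = - \frac{194555}{7}$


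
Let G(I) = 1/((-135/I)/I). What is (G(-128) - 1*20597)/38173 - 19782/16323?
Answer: -49199585609/28039404555 ≈ -1.7547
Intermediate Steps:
G(I) = -I**2/135 (G(I) = 1/(-135/I**2) = -I**2/135)
(G(-128) - 1*20597)/38173 - 19782/16323 = (-1/135*(-128)**2 - 1*20597)/38173 - 19782/16323 = (-1/135*16384 - 20597)*(1/38173) - 19782*1/16323 = (-16384/135 - 20597)*(1/38173) - 6594/5441 = -2796979/135*1/38173 - 6594/5441 = -2796979/5153355 - 6594/5441 = -49199585609/28039404555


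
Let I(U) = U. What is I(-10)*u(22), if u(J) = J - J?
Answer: 0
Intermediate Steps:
u(J) = 0
I(-10)*u(22) = -10*0 = 0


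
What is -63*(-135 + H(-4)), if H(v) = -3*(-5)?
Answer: 7560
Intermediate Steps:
H(v) = 15
-63*(-135 + H(-4)) = -63*(-135 + 15) = -63*(-120) = 7560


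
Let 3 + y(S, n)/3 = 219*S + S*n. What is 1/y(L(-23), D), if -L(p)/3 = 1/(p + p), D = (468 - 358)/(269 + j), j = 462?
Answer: 33626/1139157 ≈ 0.029518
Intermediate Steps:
D = 110/731 (D = (468 - 358)/(269 + 462) = 110/731 ≈ 0.15048)
L(p) = -3/(2*p) (L(p) = -3/(p + p) = -3*1/(2*p) = -3/(2*p))
y(S, n) = -9 + 657*S + 3*S*n (y(S, n) = -9 + 3*(219*S + S*n) = -9 + (657*S + 3*S*n) = -9 + 657*S + 3*S*n)
1/y(L(-23), D) = 1/(-9 + 657*(-3/2/(-23)) + 3*(-3/2/(-23))*(110/731)) = 1/(-9 + 657*(-3/2*(-1/23)) + 3*(-3/2*(-1/23))*(110/731)) = 1/(-9 + 657*(3/46) + 3*(3/46)*(110/731)) = 1/(-9 + 1971/46 + 495/16813) = 1/(1139157/33626) = 33626/1139157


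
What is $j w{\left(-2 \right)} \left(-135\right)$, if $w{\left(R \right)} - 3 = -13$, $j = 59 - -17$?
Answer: $102600$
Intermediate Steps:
$j = 76$ ($j = 59 + 17 = 76$)
$w{\left(R \right)} = -10$ ($w{\left(R \right)} = 3 - 13 = -10$)
$j w{\left(-2 \right)} \left(-135\right) = 76 \left(-10\right) \left(-135\right) = \left(-760\right) \left(-135\right) = 102600$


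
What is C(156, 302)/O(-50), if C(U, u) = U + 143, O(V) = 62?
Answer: 299/62 ≈ 4.8226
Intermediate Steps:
C(U, u) = 143 + U
C(156, 302)/O(-50) = (143 + 156)/62 = 299*(1/62) = 299/62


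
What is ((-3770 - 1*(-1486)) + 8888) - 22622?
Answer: -16018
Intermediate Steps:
((-3770 - 1*(-1486)) + 8888) - 22622 = ((-3770 + 1486) + 8888) - 22622 = (-2284 + 8888) - 22622 = 6604 - 22622 = -16018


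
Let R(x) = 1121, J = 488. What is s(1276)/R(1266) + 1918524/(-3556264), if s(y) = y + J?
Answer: 1030646073/996642986 ≈ 1.0341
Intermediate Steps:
s(y) = 488 + y (s(y) = y + 488 = 488 + y)
s(1276)/R(1266) + 1918524/(-3556264) = (488 + 1276)/1121 + 1918524/(-3556264) = 1764*(1/1121) + 1918524*(-1/3556264) = 1764/1121 - 479631/889066 = 1030646073/996642986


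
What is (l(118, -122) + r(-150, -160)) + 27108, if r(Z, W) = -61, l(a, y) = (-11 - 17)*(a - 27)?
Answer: 24499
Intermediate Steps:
l(a, y) = 756 - 28*a (l(a, y) = -28*(-27 + a) = 756 - 28*a)
(l(118, -122) + r(-150, -160)) + 27108 = ((756 - 28*118) - 61) + 27108 = ((756 - 3304) - 61) + 27108 = (-2548 - 61) + 27108 = -2609 + 27108 = 24499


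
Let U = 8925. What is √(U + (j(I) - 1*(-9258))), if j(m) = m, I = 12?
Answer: √18195 ≈ 134.89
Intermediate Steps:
√(U + (j(I) - 1*(-9258))) = √(8925 + (12 - 1*(-9258))) = √(8925 + (12 + 9258)) = √(8925 + 9270) = √18195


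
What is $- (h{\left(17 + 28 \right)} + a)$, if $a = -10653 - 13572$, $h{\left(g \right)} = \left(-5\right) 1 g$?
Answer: $24450$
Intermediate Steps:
$h{\left(g \right)} = - 5 g$
$a = -24225$
$- (h{\left(17 + 28 \right)} + a) = - (- 5 \left(17 + 28\right) - 24225) = - (\left(-5\right) 45 - 24225) = - (-225 - 24225) = \left(-1\right) \left(-24450\right) = 24450$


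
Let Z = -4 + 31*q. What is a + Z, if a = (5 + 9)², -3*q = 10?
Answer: 266/3 ≈ 88.667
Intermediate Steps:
q = -10/3 (q = -⅓*10 = -10/3 ≈ -3.3333)
a = 196 (a = 14² = 196)
Z = -322/3 (Z = -4 + 31*(-10/3) = -4 - 310/3 = -322/3 ≈ -107.33)
a + Z = 196 - 322/3 = 266/3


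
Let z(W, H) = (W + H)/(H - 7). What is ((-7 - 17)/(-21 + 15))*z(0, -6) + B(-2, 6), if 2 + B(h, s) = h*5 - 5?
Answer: -197/13 ≈ -15.154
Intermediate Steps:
z(W, H) = (H + W)/(-7 + H)
B(h, s) = -7 + 5*h (B(h, s) = -2 + (h*5 - 5) = -2 + (5*h - 5) = -2 + (-5 + 5*h) = -7 + 5*h)
((-7 - 17)/(-21 + 15))*z(0, -6) + B(-2, 6) = ((-7 - 17)/(-21 + 15))*((-6 + 0)/(-7 - 6)) + (-7 + 5*(-2)) = (-24/(-6))*(-6/(-13)) + (-7 - 10) = (-24*(-⅙))*(-1/13*(-6)) - 17 = 4*(6/13) - 17 = 24/13 - 17 = -197/13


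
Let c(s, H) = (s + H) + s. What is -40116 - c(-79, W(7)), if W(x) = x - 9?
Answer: -39956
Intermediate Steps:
W(x) = -9 + x
c(s, H) = H + 2*s (c(s, H) = (H + s) + s = H + 2*s)
-40116 - c(-79, W(7)) = -40116 - ((-9 + 7) + 2*(-79)) = -40116 - (-2 - 158) = -40116 - 1*(-160) = -40116 + 160 = -39956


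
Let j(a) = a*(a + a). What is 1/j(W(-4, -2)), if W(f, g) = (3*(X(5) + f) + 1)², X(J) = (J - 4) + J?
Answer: 1/4802 ≈ 0.00020825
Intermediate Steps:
X(J) = -4 + 2*J (X(J) = (-4 + J) + J = -4 + 2*J)
W(f, g) = (19 + 3*f)² (W(f, g) = (3*((-4 + 2*5) + f) + 1)² = (3*((-4 + 10) + f) + 1)² = (3*(6 + f) + 1)² = ((18 + 3*f) + 1)² = (19 + 3*f)²)
j(a) = 2*a² (j(a) = a*(2*a) = 2*a²)
1/j(W(-4, -2)) = 1/(2*((19 + 3*(-4))²)²) = 1/(2*((19 - 12)²)²) = 1/(2*(7²)²) = 1/(2*49²) = 1/(2*2401) = 1/4802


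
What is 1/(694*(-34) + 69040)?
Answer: 1/45444 ≈ 2.2005e-5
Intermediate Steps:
1/(694*(-34) + 69040) = 1/(-23596 + 69040) = 1/45444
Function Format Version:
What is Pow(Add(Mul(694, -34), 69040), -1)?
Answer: Rational(1, 45444) ≈ 2.2005e-5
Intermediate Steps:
Pow(Add(Mul(694, -34), 69040), -1) = Pow(Add(-23596, 69040), -1) = Pow(45444, -1) = Rational(1, 45444)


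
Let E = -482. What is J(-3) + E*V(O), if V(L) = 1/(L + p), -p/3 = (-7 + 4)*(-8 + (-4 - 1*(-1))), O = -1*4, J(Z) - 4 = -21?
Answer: -1269/103 ≈ -12.320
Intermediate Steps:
J(Z) = -17 (J(Z) = 4 - 21 = -17)
O = -4
p = -99 (p = -3*(-7 + 4)*(-8 + (-4 - 1*(-1))) = -(-9)*(-8 + (-4 + 1)) = -(-9)*(-8 - 3) = -(-9)*(-11) = -3*33 = -99)
V(L) = 1/(-99 + L) (V(L) = 1/(L - 99) = 1/(-99 + L))
J(-3) + E*V(O) = -17 - 482/(-99 - 4) = -17 - 482/(-103) = -17 - 482*(-1/103) = -17 + 482/103 = -1269/103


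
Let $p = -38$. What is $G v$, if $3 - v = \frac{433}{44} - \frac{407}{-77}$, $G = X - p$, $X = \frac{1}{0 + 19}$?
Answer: $- \frac{2700405}{5852} \approx -461.45$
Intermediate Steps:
$X = \frac{1}{19} \approx 0.052632$
$G = \frac{723}{19}$ ($G = \frac{1}{19} - -38 = \frac{1}{19} + 38 = \frac{723}{19} \approx 38.053$)
$v = - \frac{3735}{308}$ ($v = 3 - \left(\frac{433}{44} - \frac{407}{-77}\right) = 3 - \left(433 \cdot \frac{1}{44} - - \frac{37}{7}\right) = 3 - \left(\frac{433}{44} + \frac{37}{7}\right) = 3 - \frac{4659}{308} = - \frac{3735}{308} \approx -12.127$)
$G v = \frac{723}{19} \left(- \frac{3735}{308}\right) = - \frac{2700405}{5852}$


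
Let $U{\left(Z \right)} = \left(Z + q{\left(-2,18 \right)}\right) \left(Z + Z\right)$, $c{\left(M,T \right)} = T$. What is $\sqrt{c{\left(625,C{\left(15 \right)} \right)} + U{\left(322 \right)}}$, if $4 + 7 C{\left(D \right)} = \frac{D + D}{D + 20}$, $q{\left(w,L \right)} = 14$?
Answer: $\frac{\sqrt{10602794}}{7} \approx 465.17$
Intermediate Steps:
$C{\left(D \right)} = - \frac{4}{7} + \frac{2 D}{7 \left(20 + D\right)}$ ($C{\left(D \right)} = - \frac{4}{7} + \frac{\left(D + D\right) \frac{1}{D + 20}}{7} = - \frac{4}{7} + \frac{2 D \frac{1}{20 + D}}{7} = - \frac{4}{7} + \frac{2 D}{7 \left(20 + D\right)}$)
$U{\left(Z \right)} = 2 Z \left(14 + Z\right)$ ($U{\left(Z \right)} = \left(Z + 14\right) \left(Z + Z\right) = \left(14 + Z\right) 2 Z = 2 Z \left(14 + Z\right)$)
$\sqrt{c{\left(625,C{\left(15 \right)} \right)} + U{\left(322 \right)}} = \sqrt{\frac{2 \left(-40 - 15\right)}{7 \left(20 + 15\right)} + 2 \cdot 322 \left(14 + 322\right)} = \sqrt{\frac{2 \left(-40 - 15\right)}{7 \cdot 35} + 2 \cdot 322 \cdot 336} = \sqrt{\frac{2}{7} \cdot \frac{1}{35} \left(-55\right) + 216384} = \sqrt{- \frac{22}{49} + 216384} = \sqrt{\frac{10602794}{49}} = \frac{\sqrt{10602794}}{7}$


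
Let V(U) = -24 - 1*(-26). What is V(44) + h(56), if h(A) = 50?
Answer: 52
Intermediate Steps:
V(U) = 2 (V(U) = -24 + 26 = 2)
V(44) + h(56) = 2 + 50 = 52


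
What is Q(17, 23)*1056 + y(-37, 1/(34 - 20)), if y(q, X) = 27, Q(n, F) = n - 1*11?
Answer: 6363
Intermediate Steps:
Q(n, F) = -11 + n (Q(n, F) = n - 11 = -11 + n)
Q(17, 23)*1056 + y(-37, 1/(34 - 20)) = (-11 + 17)*1056 + 27 = 6*1056 + 27 = 6336 + 27 = 6363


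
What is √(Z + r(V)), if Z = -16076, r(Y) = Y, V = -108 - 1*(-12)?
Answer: 2*I*√4043 ≈ 127.17*I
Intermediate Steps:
V = -96 (V = -108 + 12 = -96)
√(Z + r(V)) = √(-16076 - 96) = √(-16172) = 2*I*√4043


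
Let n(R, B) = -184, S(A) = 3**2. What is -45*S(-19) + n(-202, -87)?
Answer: -589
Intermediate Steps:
S(A) = 9
-45*S(-19) + n(-202, -87) = -45*9 - 184 = -405 - 184 = -589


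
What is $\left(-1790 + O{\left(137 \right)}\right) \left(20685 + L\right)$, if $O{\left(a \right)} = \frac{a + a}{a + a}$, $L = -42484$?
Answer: $38998411$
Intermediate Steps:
$O{\left(a \right)} = 1$ ($O{\left(a \right)} = \frac{2 a}{2 a} = 2 a \frac{1}{2 a} = 1$)
$\left(-1790 + O{\left(137 \right)}\right) \left(20685 + L\right) = \left(-1790 + 1\right) \left(20685 - 42484\right) = \left(-1789\right) \left(-21799\right) = 38998411$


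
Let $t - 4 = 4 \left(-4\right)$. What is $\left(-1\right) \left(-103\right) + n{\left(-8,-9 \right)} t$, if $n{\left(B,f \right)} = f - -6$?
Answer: $139$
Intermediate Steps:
$t = -12$ ($t = 4 + 4 \left(-4\right) = 4 - 16 = -12$)
$n{\left(B,f \right)} = 6 + f$ ($n{\left(B,f \right)} = f + 6 = 6 + f$)
$\left(-1\right) \left(-103\right) + n{\left(-8,-9 \right)} t = \left(-1\right) \left(-103\right) + \left(6 - 9\right) \left(-12\right) = 103 - -36 = 103 + 36 = 139$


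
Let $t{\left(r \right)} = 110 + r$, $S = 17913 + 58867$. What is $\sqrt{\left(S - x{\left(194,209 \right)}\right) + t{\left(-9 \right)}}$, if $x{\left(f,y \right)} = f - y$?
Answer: $12 \sqrt{534} \approx 277.3$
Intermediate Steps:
$S = 76780$
$\sqrt{\left(S - x{\left(194,209 \right)}\right) + t{\left(-9 \right)}} = \sqrt{\left(76780 - \left(194 - 209\right)\right) + \left(110 - 9\right)} = \sqrt{\left(76780 - \left(194 - 209\right)\right) + 101} = \sqrt{\left(76780 - -15\right) + 101} = \sqrt{\left(76780 + 15\right) + 101} = \sqrt{76795 + 101} = \sqrt{76896} = 12 \sqrt{534}$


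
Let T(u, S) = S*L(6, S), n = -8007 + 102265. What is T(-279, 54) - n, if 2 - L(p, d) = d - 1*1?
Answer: -97012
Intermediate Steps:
L(p, d) = 3 - d (L(p, d) = 2 - (d - 1*1) = 2 - (d - 1) = 2 - (-1 + d) = 2 + (1 - d) = 3 - d)
n = 94258
T(u, S) = S*(3 - S)
T(-279, 54) - n = 54*(3 - 1*54) - 1*94258 = 54*(3 - 54) - 94258 = 54*(-51) - 94258 = -2754 - 94258 = -97012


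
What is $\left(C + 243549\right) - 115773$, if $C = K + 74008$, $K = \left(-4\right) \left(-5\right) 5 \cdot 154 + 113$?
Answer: $217297$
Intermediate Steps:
$K = 15513$ ($K = 20 \cdot 5 \cdot 154 + 113 = 100 \cdot 154 + 113 = 15400 + 113 = 15513$)
$C = 89521$ ($C = 15513 + 74008 = 89521$)
$\left(C + 243549\right) - 115773 = \left(89521 + 243549\right) - 115773 = 333070 - 115773 = 217297$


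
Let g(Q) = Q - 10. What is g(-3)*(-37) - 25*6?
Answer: 331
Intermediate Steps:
g(Q) = -10 + Q
g(-3)*(-37) - 25*6 = (-10 - 3)*(-37) - 25*6 = -13*(-37) - 150 = 481 - 150 = 331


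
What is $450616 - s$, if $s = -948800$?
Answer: $1399416$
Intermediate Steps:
$450616 - s = 450616 - -948800 = 450616 + 948800 = 1399416$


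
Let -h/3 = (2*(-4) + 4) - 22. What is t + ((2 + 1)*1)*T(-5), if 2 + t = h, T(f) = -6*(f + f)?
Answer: 256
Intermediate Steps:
T(f) = -12*f
h = 78 (h = -3*((2*(-4) + 4) - 22) = -3*((-8 + 4) - 22) = -3*(-4 - 22) = -3*(-26) = 78)
t = 76 (t = -2 + 78 = 76)
t + ((2 + 1)*1)*T(-5) = 76 + ((2 + 1)*1)*(-12*(-5)) = 76 + (3*1)*60 = 76 + 3*60 = 76 + 180 = 256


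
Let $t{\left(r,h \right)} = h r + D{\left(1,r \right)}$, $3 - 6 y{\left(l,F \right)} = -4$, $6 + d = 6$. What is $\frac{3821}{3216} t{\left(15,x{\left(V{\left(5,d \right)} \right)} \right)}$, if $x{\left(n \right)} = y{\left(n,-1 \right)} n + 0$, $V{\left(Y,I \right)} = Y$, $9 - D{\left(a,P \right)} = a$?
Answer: $\frac{729811}{6432} \approx 113.47$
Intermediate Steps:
$D{\left(a,P \right)} = 9 - a$
$d = 0$ ($d = -6 + 6 = 0$)
$y{\left(l,F \right)} = \frac{7}{6}$ ($y{\left(l,F \right)} = \frac{1}{2} - - \frac{2}{3} = \frac{1}{2} + \frac{2}{3} = \frac{7}{6}$)
$x{\left(n \right)} = \frac{7 n}{6}$ ($x{\left(n \right)} = \frac{7 n}{6} + 0 = \frac{7 n}{6}$)
$t{\left(r,h \right)} = 8 + h r$ ($t{\left(r,h \right)} = h r + \left(9 - 1\right) = h r + 8 = 8 + h r$)
$\frac{3821}{3216} t{\left(15,x{\left(V{\left(5,d \right)} \right)} \right)} = \frac{3821}{3216} \left(8 + \frac{7}{6} \cdot 5 \cdot 15\right) = 3821 \cdot \frac{1}{3216} \left(8 + \frac{35}{6} \cdot 15\right) = \frac{3821 \left(8 + \frac{175}{2}\right)}{3216} = \frac{3821}{3216} \cdot \frac{191}{2} = \frac{729811}{6432}$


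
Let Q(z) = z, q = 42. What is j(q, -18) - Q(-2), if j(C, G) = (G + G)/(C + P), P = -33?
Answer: -2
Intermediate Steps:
j(C, G) = 2*G/(-33 + C) (j(C, G) = (G + G)/(C - 33) = (2*G)/(-33 + C) = 2*G/(-33 + C))
j(q, -18) - Q(-2) = 2*(-18)/(-33 + 42) - 1*(-2) = 2*(-18)/9 + 2 = 2*(-18)*(⅑) + 2 = -4 + 2 = -2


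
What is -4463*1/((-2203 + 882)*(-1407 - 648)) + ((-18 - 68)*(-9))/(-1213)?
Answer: -2106556589/3292876515 ≈ -0.63973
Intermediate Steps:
-4463*1/((-2203 + 882)*(-1407 - 648)) + ((-18 - 68)*(-9))/(-1213) = -4463/((-2055*(-1321))) - 86*(-9)*(-1/1213) = -4463/2714655 + 774*(-1/1213) = -4463*1/2714655 - 774/1213 = -4463/2714655 - 774/1213 = -2106556589/3292876515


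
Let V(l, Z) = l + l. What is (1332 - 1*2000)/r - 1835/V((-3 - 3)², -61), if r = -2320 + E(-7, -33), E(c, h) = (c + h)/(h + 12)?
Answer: -11039723/438120 ≈ -25.198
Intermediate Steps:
E(c, h) = (c + h)/(12 + h)
r = -48680/21 (r = -2320 + (-7 - 33)/(12 - 33) = -2320 - 40/(-21) = -2320 - 1/21*(-40) = -2320 + 40/21 = -48680/21 ≈ -2318.1)
V(l, Z) = 2*l
(1332 - 1*2000)/r - 1835/V((-3 - 3)², -61) = (1332 - 1*2000)/(-48680/21) - 1835*1/(2*(-3 - 3)²) = (1332 - 2000)*(-21/48680) - 1835/(2*(-6)²) = -668*(-21/48680) - 1835/(2*36) = 3507/12170 - 1835/72 = -11039723/438120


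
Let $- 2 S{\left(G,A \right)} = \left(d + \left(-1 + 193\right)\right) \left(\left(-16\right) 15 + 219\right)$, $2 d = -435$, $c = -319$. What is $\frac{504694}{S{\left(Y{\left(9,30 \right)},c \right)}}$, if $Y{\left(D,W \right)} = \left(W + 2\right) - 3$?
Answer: $- \frac{2018776}{1071} \approx -1884.9$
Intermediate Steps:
$d = - \frac{435}{2}$ ($d = \frac{1}{2} \left(-435\right) = - \frac{435}{2} \approx -217.5$)
$Y{\left(D,W \right)} = -1 + W$ ($Y{\left(D,W \right)} = \left(2 + W\right) - 3 = -1 + W$)
$S{\left(G,A \right)} = - \frac{1071}{4}$ ($S{\left(G,A \right)} = - \frac{\left(- \frac{435}{2} + \left(-1 + 193\right)\right) \left(\left(-16\right) 15 + 219\right)}{2} = - \frac{\left(- \frac{435}{2} + 192\right) \left(-240 + 219\right)}{2} = - \frac{\left(- \frac{51}{2}\right) \left(-21\right)}{2} = \left(- \frac{1}{2}\right) \frac{1071}{2} = - \frac{1071}{4}$)
$\frac{504694}{S{\left(Y{\left(9,30 \right)},c \right)}} = \frac{504694}{- \frac{1071}{4}} = 504694 \left(- \frac{4}{1071}\right) = - \frac{2018776}{1071}$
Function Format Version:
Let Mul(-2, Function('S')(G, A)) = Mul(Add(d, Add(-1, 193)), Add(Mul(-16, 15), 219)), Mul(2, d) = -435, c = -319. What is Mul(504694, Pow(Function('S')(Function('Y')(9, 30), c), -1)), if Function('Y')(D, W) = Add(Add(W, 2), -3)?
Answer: Rational(-2018776, 1071) ≈ -1884.9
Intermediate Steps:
d = Rational(-435, 2) (d = Mul(Rational(1, 2), -435) = Rational(-435, 2) ≈ -217.50)
Function('Y')(D, W) = Add(-1, W) (Function('Y')(D, W) = Add(Add(2, W), -3) = Add(-1, W))
Function('S')(G, A) = Rational(-1071, 4) (Function('S')(G, A) = Mul(Rational(-1, 2), Mul(Add(Rational(-435, 2), Add(-1, 193)), Add(Mul(-16, 15), 219))) = Mul(Rational(-1, 2), Mul(Add(Rational(-435, 2), 192), Add(-240, 219))) = Mul(Rational(-1, 2), Mul(Rational(-51, 2), -21)) = Mul(Rational(-1, 2), Rational(1071, 2)) = Rational(-1071, 4))
Mul(504694, Pow(Function('S')(Function('Y')(9, 30), c), -1)) = Mul(504694, Pow(Rational(-1071, 4), -1)) = Mul(504694, Rational(-4, 1071)) = Rational(-2018776, 1071)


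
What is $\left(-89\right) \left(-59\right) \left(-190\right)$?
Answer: $-997690$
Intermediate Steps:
$\left(-89\right) \left(-59\right) \left(-190\right) = 5251 \left(-190\right) = -997690$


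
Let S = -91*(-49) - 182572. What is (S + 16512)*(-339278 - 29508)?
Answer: 59596186386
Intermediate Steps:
S = -178113 (S = 4459 - 182572 = -178113)
(S + 16512)*(-339278 - 29508) = (-178113 + 16512)*(-339278 - 29508) = -161601*(-368786) = 59596186386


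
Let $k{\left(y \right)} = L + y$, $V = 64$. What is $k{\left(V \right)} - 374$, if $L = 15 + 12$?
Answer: $-283$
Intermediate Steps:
$L = 27$
$k{\left(y \right)} = 27 + y$
$k{\left(V \right)} - 374 = \left(27 + 64\right) - 374 = 91 - 374 = -283$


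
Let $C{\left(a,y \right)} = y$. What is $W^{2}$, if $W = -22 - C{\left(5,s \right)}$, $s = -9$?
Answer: $169$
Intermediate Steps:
$W = -13$ ($W = -22 - -9 = -22 + 9 = -13$)
$W^{2} = \left(-13\right)^{2} = 169$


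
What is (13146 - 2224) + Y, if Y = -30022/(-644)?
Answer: 3531895/322 ≈ 10969.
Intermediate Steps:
Y = 15011/322 (Y = -30022*(-1/644) = 15011/322 ≈ 46.618)
(13146 - 2224) + Y = (13146 - 2224) + 15011/322 = 10922 + 15011/322 = 3531895/322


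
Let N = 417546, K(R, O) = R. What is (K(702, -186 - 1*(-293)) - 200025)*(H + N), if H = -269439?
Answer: -29521131561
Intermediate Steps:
(K(702, -186 - 1*(-293)) - 200025)*(H + N) = (702 - 200025)*(-269439 + 417546) = -199323*148107 = -29521131561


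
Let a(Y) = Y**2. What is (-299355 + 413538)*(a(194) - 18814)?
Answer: 2149152426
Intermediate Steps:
(-299355 + 413538)*(a(194) - 18814) = (-299355 + 413538)*(194**2 - 18814) = 114183*(37636 - 18814) = 114183*18822 = 2149152426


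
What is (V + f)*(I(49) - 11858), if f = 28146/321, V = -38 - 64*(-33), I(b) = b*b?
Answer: -2187404100/107 ≈ -2.0443e+7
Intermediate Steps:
I(b) = b²
V = 2074 (V = -38 + 2112 = 2074)
f = 9382/107 (f = 28146*(1/321) = 9382/107 ≈ 87.682)
(V + f)*(I(49) - 11858) = (2074 + 9382/107)*(49² - 11858) = 231300*(2401 - 11858)/107 = (231300/107)*(-9457) = -2187404100/107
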